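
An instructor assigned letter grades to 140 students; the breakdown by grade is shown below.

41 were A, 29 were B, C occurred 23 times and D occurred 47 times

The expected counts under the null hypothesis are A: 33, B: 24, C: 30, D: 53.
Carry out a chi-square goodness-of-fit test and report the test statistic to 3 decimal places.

5.294

cat         O        E   (O−E)²/E
A          41       33     1.9394
B          29       24     1.0417
C          23       30     1.6333
D          47       53     0.6792
Sum = 5.294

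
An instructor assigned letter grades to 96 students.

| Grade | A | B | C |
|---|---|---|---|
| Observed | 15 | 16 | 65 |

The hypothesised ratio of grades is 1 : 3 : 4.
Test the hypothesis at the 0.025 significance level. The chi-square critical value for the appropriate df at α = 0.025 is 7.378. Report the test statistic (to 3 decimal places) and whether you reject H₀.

Ratio total = 8. Expected counts: 96×1/8 = 12, 96×3/8 = 36, 96×4/8 = 48.
A: (15 − 12)²/12 = 9/12 = 0.7500
B: (16 − 36)²/36 = 400/36 = 11.1111
C: (65 − 48)²/48 = 289/48 = 6.0208
Sum = 17.882
df = 2. Since 17.882 > 7.378, we reject H₀.

17.882; reject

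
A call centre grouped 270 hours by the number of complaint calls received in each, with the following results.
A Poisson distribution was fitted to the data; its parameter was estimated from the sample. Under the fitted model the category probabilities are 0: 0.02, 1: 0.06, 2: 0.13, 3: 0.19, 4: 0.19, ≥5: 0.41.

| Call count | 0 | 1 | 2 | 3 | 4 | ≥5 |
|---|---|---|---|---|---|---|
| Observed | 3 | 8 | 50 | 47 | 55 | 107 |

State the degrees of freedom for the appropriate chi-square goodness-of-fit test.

There are k = 6 categories and 1 parameter estimated from the data, so df = 6 − 1 − 1 = 4.

4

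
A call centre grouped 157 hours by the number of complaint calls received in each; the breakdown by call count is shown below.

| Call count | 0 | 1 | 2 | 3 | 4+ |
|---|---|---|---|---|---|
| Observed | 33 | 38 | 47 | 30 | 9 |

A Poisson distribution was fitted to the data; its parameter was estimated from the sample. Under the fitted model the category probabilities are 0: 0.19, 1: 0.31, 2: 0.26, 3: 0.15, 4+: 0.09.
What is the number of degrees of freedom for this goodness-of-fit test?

There are k = 5 categories and 1 parameter estimated from the data, so df = 5 − 1 − 1 = 3.

3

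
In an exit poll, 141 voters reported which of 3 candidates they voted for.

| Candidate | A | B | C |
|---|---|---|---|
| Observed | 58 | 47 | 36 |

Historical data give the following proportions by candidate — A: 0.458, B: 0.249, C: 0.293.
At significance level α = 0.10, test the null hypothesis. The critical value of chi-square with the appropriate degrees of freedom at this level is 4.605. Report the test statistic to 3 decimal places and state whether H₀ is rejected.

5.381; reject

Expected counts E_i = n·p_i: 141×0.458 = 64.578, 141×0.249 = 35.109, 141×0.293 = 41.313.
χ² = (58−64.578)²/64.578 + (47−35.109)²/35.109 + (36−41.313)²/41.313
   = 0.6700 + 4.0273 + 0.6833
Sum = 5.381
df = 2. Since 5.381 > 4.605, we reject H₀.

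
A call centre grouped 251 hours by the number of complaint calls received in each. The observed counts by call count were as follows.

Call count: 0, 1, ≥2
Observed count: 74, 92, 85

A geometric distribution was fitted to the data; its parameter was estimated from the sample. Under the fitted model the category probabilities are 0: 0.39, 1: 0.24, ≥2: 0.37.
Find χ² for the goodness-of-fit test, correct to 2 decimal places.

23.24

Expected counts E_i = n·p_i: 251×0.39 = 97.89, 251×0.24 = 60.24, 251×0.37 = 92.87.
cat         O        E   (O−E)²/E
0          74    97.89      5.830
1          92    60.24     16.745
≥2         85    92.87      0.667
Sum = 23.24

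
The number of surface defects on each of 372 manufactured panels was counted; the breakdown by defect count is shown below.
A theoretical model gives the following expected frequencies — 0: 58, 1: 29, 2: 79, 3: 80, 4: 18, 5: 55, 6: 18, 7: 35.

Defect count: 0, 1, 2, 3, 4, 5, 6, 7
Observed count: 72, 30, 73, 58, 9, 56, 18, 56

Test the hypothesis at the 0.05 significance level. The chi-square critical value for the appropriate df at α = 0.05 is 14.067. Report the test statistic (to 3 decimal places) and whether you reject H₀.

χ² = (72−58)²/58 + (30−29)²/29 + (73−79)²/79 + (58−80)²/80 + (9−18)²/18 + (56−55)²/55 + (18−18)²/18 + (56−35)²/35
   = 3.3793 + 0.0345 + 0.4557 + 6.0500 + 4.5000 + 0.0182 + 0.0000 + 12.6000
Sum = 27.038
df = 7. Since 27.038 > 14.067, we reject H₀.

27.038; reject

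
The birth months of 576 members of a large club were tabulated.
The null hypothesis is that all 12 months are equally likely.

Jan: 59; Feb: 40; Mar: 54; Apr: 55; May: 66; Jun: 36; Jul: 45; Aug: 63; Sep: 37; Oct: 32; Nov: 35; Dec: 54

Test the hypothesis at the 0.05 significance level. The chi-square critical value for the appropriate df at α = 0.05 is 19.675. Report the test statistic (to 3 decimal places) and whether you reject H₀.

32.375; reject

Under H₀ each category has probability 1/12, so each expected count is 576/12 = 48.
cat         O        E   (O−E)²/E
Jan        59       48     2.5208
Feb        40       48     1.3333
Mar        54       48     0.7500
Apr        55       48     1.0208
May        66       48     6.7500
Jun        36       48     3.0000
Jul        45       48     0.1875
Aug        63       48     4.6875
Sep        37       48     2.5208
Oct        32       48     5.3333
Nov        35       48     3.5208
Dec        54       48     0.7500
Sum = 32.375
df = 11. Since 32.375 > 19.675, we reject H₀.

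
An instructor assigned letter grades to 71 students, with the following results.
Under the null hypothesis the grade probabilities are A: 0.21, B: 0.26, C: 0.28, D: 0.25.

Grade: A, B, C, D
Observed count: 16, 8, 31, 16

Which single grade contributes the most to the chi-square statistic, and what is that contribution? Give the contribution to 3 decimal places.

C, 6.220

Expected counts E_i = n·p_i: 71×0.21 = 14.91, 71×0.26 = 18.46, 71×0.28 = 19.88, 71×0.25 = 17.75.
A: (16 − 14.91)²/14.91 = 1.1881/14.91 = 0.0797
B: (8 − 18.46)²/18.46 = 109.4116/18.46 = 5.9270
C: (31 − 19.88)²/19.88 = 123.6544/19.88 = 6.2200
D: (16 − 17.75)²/17.75 = 3.0625/17.75 = 0.1725
The largest term is for C: 6.220.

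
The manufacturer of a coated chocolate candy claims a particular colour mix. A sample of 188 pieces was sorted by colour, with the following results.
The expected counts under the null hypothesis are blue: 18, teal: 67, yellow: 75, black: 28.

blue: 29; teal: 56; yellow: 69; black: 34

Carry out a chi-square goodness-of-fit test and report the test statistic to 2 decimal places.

10.29

blue: (29 − 18)²/18 = 121/18 = 6.722
teal: (56 − 67)²/67 = 121/67 = 1.806
yellow: (69 − 75)²/75 = 36/75 = 0.480
black: (34 − 28)²/28 = 36/28 = 1.286
Sum = 10.29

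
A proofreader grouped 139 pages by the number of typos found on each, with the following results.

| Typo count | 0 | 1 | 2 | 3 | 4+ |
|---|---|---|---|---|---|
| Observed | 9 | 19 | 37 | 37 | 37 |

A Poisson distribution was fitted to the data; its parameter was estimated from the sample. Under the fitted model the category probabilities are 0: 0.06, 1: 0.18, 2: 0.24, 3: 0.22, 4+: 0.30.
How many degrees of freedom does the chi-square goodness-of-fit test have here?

3

There are k = 5 categories and 1 parameter estimated from the data, so df = 5 − 1 − 1 = 3.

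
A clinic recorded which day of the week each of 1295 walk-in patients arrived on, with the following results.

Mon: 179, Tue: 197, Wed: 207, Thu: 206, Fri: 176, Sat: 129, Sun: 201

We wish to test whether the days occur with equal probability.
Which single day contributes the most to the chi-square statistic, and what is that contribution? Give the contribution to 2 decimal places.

Sat, 16.95

Under H₀ each category has probability 1/7, so each expected count is 1295/7 = 185.
cat         O        E   (O−E)²/E
Mon       179      185      0.195
Tue       197      185      0.778
Wed       207      185      2.616
Thu       206      185      2.384
Fri       176      185      0.438
Sat       129      185     16.951
Sun       201      185      1.384
The largest term is for Sat: 16.95.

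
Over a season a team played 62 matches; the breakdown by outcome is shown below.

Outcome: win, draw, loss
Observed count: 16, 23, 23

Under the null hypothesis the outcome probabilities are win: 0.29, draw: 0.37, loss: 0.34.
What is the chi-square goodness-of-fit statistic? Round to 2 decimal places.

Expected counts E_i = n·p_i: 62×0.29 = 17.98, 62×0.37 = 22.94, 62×0.34 = 21.08.
cat         O        E   (O−E)²/E
win        16    17.98      0.218
draw       23    22.94      0.000
loss       23    21.08      0.175
Sum = 0.39

0.39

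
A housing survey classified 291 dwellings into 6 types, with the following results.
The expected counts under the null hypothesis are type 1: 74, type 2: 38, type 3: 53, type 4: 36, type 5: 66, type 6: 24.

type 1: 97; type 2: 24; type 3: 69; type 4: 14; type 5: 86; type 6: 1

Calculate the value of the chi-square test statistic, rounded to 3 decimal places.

58.683

χ² = (97−74)²/74 + (24−38)²/38 + (69−53)²/53 + (14−36)²/36 + (86−66)²/66 + (1−24)²/24
   = 7.1486 + 5.1579 + 4.8302 + 13.4444 + 6.0606 + 22.0417
Sum = 58.683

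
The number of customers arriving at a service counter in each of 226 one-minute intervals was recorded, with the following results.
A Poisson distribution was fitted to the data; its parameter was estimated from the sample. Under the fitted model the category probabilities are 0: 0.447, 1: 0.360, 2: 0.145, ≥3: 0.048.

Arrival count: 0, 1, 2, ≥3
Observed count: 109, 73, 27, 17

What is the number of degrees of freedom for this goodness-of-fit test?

2

There are k = 4 categories and 1 parameter estimated from the data, so df = 4 − 1 − 1 = 2.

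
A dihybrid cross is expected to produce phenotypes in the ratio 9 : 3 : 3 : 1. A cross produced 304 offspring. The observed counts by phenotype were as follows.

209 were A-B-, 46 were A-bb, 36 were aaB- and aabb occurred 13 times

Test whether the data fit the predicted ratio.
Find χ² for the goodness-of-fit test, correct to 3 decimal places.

20.199

Ratio total = 16. Expected counts: 304×9/16 = 171, 304×3/16 = 57, 304×3/16 = 57, 304×1/16 = 19.
cat         O        E   (O−E)²/E
A-B-      209      171     8.4444
A-bb       46       57     2.1228
aaB-       36       57     7.7368
aabb       13       19     1.8947
Sum = 20.199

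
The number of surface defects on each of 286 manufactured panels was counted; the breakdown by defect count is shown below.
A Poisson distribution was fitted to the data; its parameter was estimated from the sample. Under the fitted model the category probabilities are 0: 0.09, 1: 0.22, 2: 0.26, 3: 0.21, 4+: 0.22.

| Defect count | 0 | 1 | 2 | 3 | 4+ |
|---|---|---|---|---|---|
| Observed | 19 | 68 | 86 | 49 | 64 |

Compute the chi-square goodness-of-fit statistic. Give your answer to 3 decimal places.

6.052

Expected counts E_i = n·p_i: 286×0.09 = 25.74, 286×0.22 = 62.92, 286×0.26 = 74.36, 286×0.21 = 60.06, 286×0.22 = 62.92.
0: (19 − 25.74)²/25.74 = 45.4276/25.74 = 1.7649
1: (68 − 62.92)²/62.92 = 25.8064/62.92 = 0.4101
2: (86 − 74.36)²/74.36 = 135.4896/74.36 = 1.8221
3: (49 − 60.06)²/60.06 = 122.3236/60.06 = 2.0367
4+: (64 − 62.92)²/62.92 = 1.1664/62.92 = 0.0185
Sum = 6.052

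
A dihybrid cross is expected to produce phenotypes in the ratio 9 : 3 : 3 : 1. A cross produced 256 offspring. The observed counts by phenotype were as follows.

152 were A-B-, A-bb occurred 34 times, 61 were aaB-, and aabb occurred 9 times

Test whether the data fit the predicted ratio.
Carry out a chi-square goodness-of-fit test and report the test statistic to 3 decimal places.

Ratio total = 16. Expected counts: 256×9/16 = 144, 256×3/16 = 48, 256×3/16 = 48, 256×1/16 = 16.
χ² = (152−144)²/144 + (34−48)²/48 + (61−48)²/48 + (9−16)²/16
   = 0.4444 + 4.0833 + 3.5208 + 3.0625
Sum = 11.111

11.111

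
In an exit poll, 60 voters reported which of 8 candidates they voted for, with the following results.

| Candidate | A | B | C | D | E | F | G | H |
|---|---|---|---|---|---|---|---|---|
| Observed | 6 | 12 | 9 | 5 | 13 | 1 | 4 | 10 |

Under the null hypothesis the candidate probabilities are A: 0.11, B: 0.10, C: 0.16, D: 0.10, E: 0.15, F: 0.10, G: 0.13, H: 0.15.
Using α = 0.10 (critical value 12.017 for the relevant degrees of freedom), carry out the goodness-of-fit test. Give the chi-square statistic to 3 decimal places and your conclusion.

14.166; reject

Expected counts E_i = n·p_i: 60×0.11 = 6.6, 60×0.10 = 6, 60×0.16 = 9.6, 60×0.10 = 6, 60×0.15 = 9, 60×0.10 = 6, 60×0.13 = 7.8, 60×0.15 = 9.
A: (6 − 6.6)²/6.6 = 0.36/6.6 = 0.0545
B: (12 − 6)²/6 = 36/6 = 6.0000
C: (9 − 9.6)²/9.6 = 0.36/9.6 = 0.0375
D: (5 − 6)²/6 = 1/6 = 0.1667
E: (13 − 9)²/9 = 16/9 = 1.7778
F: (1 − 6)²/6 = 25/6 = 4.1667
G: (4 − 7.8)²/7.8 = 14.44/7.8 = 1.8513
H: (10 − 9)²/9 = 1/9 = 0.1111
Sum = 14.166
df = 7. Since 14.166 > 12.017, we reject H₀.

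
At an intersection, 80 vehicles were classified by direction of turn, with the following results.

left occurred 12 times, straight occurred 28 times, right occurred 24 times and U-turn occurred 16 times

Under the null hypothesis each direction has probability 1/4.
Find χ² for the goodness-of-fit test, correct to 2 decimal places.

8.00

Expected count for each of the 4 categories: 80/4 = 20.
cat           O        E   (O−E)²/E
left         12       20      3.200
straight     28       20      3.200
right        24       20      0.800
U-turn       16       20      0.800
Sum = 8.00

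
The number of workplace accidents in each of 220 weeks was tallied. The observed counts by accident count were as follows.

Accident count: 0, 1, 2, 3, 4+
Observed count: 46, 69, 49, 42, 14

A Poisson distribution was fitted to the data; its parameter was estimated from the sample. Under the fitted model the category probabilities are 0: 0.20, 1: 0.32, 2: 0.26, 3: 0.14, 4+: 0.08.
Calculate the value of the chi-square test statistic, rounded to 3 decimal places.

Expected counts E_i = n·p_i: 220×0.20 = 44, 220×0.32 = 70.4, 220×0.26 = 57.2, 220×0.14 = 30.8, 220×0.08 = 17.6.
cat         O        E   (O−E)²/E
0          46       44     0.0909
1          69     70.4     0.0278
2          49     57.2     1.1755
3          42     30.8     4.0727
4+         14     17.6     0.7364
Sum = 6.103

6.103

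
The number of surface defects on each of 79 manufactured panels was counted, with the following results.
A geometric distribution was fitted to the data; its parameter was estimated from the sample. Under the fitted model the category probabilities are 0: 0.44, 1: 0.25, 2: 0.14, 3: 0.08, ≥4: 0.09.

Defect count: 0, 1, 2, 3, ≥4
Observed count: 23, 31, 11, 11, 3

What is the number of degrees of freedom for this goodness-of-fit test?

There are k = 5 categories and 1 parameter estimated from the data, so df = 5 − 1 − 1 = 3.

3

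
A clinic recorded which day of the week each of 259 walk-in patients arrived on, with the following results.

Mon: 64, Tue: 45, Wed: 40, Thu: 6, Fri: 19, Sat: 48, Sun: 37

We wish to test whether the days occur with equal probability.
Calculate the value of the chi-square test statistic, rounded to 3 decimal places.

59.676

Under H₀ each category has probability 1/7, so each expected count is 259/7 = 37.
cat         O        E   (O−E)²/E
Mon        64       37    19.7027
Tue        45       37     1.7297
Wed        40       37     0.2432
Thu         6       37    25.9730
Fri        19       37     8.7568
Sat        48       37     3.2703
Sun        37       37     0.0000
Sum = 59.676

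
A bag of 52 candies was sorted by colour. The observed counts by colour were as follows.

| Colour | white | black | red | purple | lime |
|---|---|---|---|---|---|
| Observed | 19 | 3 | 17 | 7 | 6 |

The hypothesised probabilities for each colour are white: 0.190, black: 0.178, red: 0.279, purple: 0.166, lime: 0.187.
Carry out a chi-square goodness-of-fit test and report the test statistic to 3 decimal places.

Expected counts E_i = n·p_i: 52×0.190 = 9.88, 52×0.178 = 9.256, 52×0.279 = 14.508, 52×0.166 = 8.632, 52×0.187 = 9.724.
cat         O        E   (O−E)²/E
white      19     9.88     8.4185
black       3    9.256     4.2283
red        17   14.508     0.4280
purple      7    8.632     0.3086
lime        6    9.724     1.4262
Sum = 14.810

14.810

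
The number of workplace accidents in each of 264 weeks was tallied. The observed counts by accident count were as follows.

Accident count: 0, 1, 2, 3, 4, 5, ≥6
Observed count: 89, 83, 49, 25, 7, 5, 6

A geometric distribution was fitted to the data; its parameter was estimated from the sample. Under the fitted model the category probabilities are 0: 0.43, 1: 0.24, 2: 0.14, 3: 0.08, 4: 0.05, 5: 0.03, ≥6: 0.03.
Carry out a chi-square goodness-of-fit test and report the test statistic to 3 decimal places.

20.473

Expected counts E_i = n·p_i: 264×0.43 = 113.52, 264×0.24 = 63.36, 264×0.14 = 36.96, 264×0.08 = 21.12, 264×0.05 = 13.2, 264×0.03 = 7.92, 264×0.03 = 7.92.
χ² = (89−113.52)²/113.52 + (83−63.36)²/63.36 + (49−36.96)²/36.96 + (25−21.12)²/21.12 + (7−13.2)²/13.2 + (5−7.92)²/7.92 + (6−7.92)²/7.92
   = 5.2963 + 6.0879 + 3.9221 + 0.7128 + 2.9121 + 1.0766 + 0.4655
Sum = 20.473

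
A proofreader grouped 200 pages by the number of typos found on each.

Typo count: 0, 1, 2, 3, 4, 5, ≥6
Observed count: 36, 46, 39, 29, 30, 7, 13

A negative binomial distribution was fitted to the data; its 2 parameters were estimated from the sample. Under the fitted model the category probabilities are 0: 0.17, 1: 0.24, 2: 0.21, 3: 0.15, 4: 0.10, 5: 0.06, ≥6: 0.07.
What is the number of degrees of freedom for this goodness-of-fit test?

4

There are k = 7 categories and 2 parameters estimated from the data, so df = 7 − 1 − 2 = 4.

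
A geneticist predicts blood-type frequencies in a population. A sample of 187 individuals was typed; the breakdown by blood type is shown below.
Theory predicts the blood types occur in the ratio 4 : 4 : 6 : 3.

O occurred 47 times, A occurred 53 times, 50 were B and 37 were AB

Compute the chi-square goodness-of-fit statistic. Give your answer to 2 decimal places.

Ratio total = 17. Expected counts: 187×4/17 = 44, 187×4/17 = 44, 187×6/17 = 66, 187×3/17 = 33.
χ² = (47−44)²/44 + (53−44)²/44 + (50−66)²/66 + (37−33)²/33
   = 0.205 + 1.841 + 3.879 + 0.485
Sum = 6.41

6.41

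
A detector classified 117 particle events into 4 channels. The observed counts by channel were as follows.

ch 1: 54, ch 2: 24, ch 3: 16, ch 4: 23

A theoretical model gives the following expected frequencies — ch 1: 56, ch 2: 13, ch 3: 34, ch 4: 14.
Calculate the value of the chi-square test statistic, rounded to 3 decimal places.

24.694

cat         O        E   (O−E)²/E
ch 1       54       56     0.0714
ch 2       24       13     9.3077
ch 3       16       34     9.5294
ch 4       23       14     5.7857
Sum = 24.694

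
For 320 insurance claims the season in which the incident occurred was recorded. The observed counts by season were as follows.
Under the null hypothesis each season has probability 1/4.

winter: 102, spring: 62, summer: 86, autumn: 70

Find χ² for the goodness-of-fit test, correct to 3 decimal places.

11.800

Under H₀ each category has probability 1/4, so each expected count is 320/4 = 80.
winter: (102 − 80)²/80 = 484/80 = 6.0500
spring: (62 − 80)²/80 = 324/80 = 4.0500
summer: (86 − 80)²/80 = 36/80 = 0.4500
autumn: (70 − 80)²/80 = 100/80 = 1.2500
Sum = 11.800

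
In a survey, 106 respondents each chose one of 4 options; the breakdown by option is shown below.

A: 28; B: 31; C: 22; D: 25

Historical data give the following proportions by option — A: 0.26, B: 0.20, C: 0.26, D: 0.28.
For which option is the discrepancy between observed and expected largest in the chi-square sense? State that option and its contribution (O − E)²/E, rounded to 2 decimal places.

B, 4.53

Expected counts E_i = n·p_i: 106×0.26 = 27.56, 106×0.20 = 21.2, 106×0.26 = 27.56, 106×0.28 = 29.68.
cat         O        E   (O−E)²/E
A          28    27.56      0.007
B          31     21.2      4.530
C          22    27.56      1.122
D          25    29.68      0.738
The largest term is for B: 4.53.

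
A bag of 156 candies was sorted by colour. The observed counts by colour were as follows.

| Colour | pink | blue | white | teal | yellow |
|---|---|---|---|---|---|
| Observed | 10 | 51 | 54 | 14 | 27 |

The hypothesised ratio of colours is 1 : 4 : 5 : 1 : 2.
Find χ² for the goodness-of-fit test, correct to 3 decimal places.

Ratio total = 13. Expected counts: 156×1/13 = 12, 156×4/13 = 48, 156×5/13 = 60, 156×1/13 = 12, 156×2/13 = 24.
pink: (10 − 12)²/12 = 4/12 = 0.3333
blue: (51 − 48)²/48 = 9/48 = 0.1875
white: (54 − 60)²/60 = 36/60 = 0.6000
teal: (14 − 12)²/12 = 4/12 = 0.3333
yellow: (27 − 24)²/24 = 9/24 = 0.3750
Sum = 1.829

1.829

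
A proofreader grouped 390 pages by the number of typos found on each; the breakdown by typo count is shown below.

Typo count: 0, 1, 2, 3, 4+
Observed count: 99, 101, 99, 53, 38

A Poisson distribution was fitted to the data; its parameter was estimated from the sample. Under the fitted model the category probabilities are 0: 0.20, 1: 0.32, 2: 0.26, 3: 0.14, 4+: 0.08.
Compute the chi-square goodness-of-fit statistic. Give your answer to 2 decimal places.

11.78

Expected counts E_i = n·p_i: 390×0.20 = 78, 390×0.32 = 124.8, 390×0.26 = 101.4, 390×0.14 = 54.6, 390×0.08 = 31.2.
χ² = (99−78)²/78 + (101−124.8)²/124.8 + (99−101.4)²/101.4 + (53−54.6)²/54.6 + (38−31.2)²/31.2
   = 5.654 + 4.539 + 0.057 + 0.047 + 1.482
Sum = 11.78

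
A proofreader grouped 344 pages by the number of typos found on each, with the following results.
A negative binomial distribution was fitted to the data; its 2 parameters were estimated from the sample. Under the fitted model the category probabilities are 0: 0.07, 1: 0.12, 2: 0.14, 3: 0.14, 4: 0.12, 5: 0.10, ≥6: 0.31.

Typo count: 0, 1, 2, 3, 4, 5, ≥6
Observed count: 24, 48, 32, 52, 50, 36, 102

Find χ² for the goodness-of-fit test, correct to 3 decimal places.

8.941

Expected counts E_i = n·p_i: 344×0.07 = 24.08, 344×0.12 = 41.28, 344×0.14 = 48.16, 344×0.14 = 48.16, 344×0.12 = 41.28, 344×0.10 = 34.4, 344×0.31 = 106.64.
χ² = (24−24.08)²/24.08 + (48−41.28)²/41.28 + (32−48.16)²/48.16 + (52−48.16)²/48.16 + (50−41.28)²/41.28 + (36−34.4)²/34.4 + (102−106.64)²/106.64
   = 0.0003 + 1.0940 + 5.4225 + 0.3062 + 1.8420 + 0.0744 + 0.2019
Sum = 8.941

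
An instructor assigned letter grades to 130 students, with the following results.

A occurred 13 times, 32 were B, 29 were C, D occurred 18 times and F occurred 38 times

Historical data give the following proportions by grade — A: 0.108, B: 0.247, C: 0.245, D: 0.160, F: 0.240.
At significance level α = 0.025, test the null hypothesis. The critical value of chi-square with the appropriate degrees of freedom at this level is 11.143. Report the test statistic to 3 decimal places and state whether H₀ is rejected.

2.191; do not reject

Expected counts E_i = n·p_i: 130×0.108 = 14.04, 130×0.247 = 32.11, 130×0.245 = 31.85, 130×0.160 = 20.8, 130×0.240 = 31.2.
χ² = (13−14.04)²/14.04 + (32−32.11)²/32.11 + (29−31.85)²/31.85 + (18−20.8)²/20.8 + (38−31.2)²/31.2
   = 0.0770 + 0.0004 + 0.2550 + 0.3769 + 1.4821
Sum = 2.191
df = 4. Since 2.191 < 11.143, we do not reject H₀.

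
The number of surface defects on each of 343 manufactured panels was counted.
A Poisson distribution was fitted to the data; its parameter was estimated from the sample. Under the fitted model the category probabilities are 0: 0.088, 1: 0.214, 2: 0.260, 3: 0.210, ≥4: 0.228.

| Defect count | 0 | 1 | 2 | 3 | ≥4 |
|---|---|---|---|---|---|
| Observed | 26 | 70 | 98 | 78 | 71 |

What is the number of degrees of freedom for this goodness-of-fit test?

There are k = 5 categories and 1 parameter estimated from the data, so df = 5 − 1 − 1 = 3.

3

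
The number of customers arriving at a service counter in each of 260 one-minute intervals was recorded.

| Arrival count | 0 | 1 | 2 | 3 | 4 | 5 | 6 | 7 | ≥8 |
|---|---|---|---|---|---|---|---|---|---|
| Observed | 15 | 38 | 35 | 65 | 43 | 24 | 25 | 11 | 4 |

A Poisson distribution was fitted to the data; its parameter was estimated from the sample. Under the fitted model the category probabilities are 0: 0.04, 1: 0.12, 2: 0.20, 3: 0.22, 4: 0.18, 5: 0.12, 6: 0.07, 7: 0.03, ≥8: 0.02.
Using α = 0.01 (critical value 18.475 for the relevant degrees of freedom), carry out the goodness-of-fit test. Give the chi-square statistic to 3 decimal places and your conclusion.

Expected counts E_i = n·p_i: 260×0.04 = 10.4, 260×0.12 = 31.2, 260×0.20 = 52, 260×0.22 = 57.2, 260×0.18 = 46.8, 260×0.12 = 31.2, 260×0.07 = 18.2, 260×0.03 = 7.8, 260×0.02 = 5.2.
χ² = (15−10.4)²/10.4 + (38−31.2)²/31.2 + (35−52)²/52 + (65−57.2)²/57.2 + (43−46.8)²/46.8 + (24−31.2)²/31.2 + (25−18.2)²/18.2 + (11−7.8)²/7.8 + (4−5.2)²/5.2
   = 2.0346 + 1.4821 + 5.5577 + 1.0636 + 0.3085 + 1.6615 + 2.5407 + 1.3128 + 0.2769
Sum = 16.238
df = 7. Since 16.238 < 18.475, we do not reject H₀.

16.238; do not reject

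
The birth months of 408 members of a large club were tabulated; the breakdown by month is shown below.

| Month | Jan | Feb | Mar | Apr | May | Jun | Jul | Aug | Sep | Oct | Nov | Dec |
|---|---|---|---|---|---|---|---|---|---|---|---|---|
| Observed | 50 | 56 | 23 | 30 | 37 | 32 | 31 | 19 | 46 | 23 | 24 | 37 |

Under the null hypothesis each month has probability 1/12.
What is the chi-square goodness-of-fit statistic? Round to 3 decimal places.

Under H₀ each category has probability 1/12, so each expected count is 408/12 = 34.
cat         O        E   (O−E)²/E
Jan        50       34     7.5294
Feb        56       34    14.2353
Mar        23       34     3.5588
Apr        30       34     0.4706
May        37       34     0.2647
Jun        32       34     0.1176
Jul        31       34     0.2647
Aug        19       34     6.6176
Sep        46       34     4.2353
Oct        23       34     3.5588
Nov        24       34     2.9412
Dec        37       34     0.2647
Sum = 44.059

44.059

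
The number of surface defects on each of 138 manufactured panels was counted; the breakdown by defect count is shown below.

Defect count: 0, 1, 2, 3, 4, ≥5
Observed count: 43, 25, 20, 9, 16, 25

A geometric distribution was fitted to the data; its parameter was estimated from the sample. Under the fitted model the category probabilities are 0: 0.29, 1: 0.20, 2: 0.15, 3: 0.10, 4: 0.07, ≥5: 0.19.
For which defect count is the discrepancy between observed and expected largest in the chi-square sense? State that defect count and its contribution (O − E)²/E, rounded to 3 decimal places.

Expected counts E_i = n·p_i: 138×0.29 = 40.02, 138×0.20 = 27.6, 138×0.15 = 20.7, 138×0.10 = 13.8, 138×0.07 = 9.66, 138×0.19 = 26.22.
cat         O        E   (O−E)²/E
0          43    40.02     0.2219
1          25     27.6     0.2449
2          20     20.7     0.0237
3           9     13.8     1.6696
4          16     9.66     4.1610
≥5         25    26.22     0.0568
The largest term is for 4: 4.161.

4, 4.161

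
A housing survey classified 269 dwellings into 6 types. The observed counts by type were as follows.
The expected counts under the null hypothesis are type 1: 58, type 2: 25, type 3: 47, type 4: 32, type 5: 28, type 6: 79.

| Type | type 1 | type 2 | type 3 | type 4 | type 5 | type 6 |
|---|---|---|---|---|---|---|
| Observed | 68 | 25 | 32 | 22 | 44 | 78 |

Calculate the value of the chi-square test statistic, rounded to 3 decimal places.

18.792

cat         O        E   (O−E)²/E
type 1     68       58     1.7241
type 2     25       25     0.0000
type 3     32       47     4.7872
type 4     22       32     3.1250
type 5     44       28     9.1429
type 6     78       79     0.0127
Sum = 18.792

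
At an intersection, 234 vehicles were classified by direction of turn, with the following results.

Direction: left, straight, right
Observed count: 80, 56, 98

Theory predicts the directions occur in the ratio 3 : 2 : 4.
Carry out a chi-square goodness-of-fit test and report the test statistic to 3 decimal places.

0.705

Ratio total = 9. Expected counts: 234×3/9 = 78, 234×2/9 = 52, 234×4/9 = 104.
left: (80 − 78)²/78 = 4/78 = 0.0513
straight: (56 − 52)²/52 = 16/52 = 0.3077
right: (98 − 104)²/104 = 36/104 = 0.3462
Sum = 0.705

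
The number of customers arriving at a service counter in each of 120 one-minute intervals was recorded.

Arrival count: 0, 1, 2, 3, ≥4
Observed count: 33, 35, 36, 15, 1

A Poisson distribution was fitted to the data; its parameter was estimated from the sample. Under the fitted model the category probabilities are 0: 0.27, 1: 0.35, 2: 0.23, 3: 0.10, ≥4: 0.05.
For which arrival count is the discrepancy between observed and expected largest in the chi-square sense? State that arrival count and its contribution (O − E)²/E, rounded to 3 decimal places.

≥4, 4.167

Expected counts E_i = n·p_i: 120×0.27 = 32.4, 120×0.35 = 42, 120×0.23 = 27.6, 120×0.10 = 12, 120×0.05 = 6.
0: (33 − 32.4)²/32.4 = 0.36/32.4 = 0.0111
1: (35 − 42)²/42 = 49/42 = 1.1667
2: (36 − 27.6)²/27.6 = 70.56/27.6 = 2.5565
3: (15 − 12)²/12 = 9/12 = 0.7500
≥4: (1 − 6)²/6 = 25/6 = 4.1667
The largest term is for ≥4: 4.167.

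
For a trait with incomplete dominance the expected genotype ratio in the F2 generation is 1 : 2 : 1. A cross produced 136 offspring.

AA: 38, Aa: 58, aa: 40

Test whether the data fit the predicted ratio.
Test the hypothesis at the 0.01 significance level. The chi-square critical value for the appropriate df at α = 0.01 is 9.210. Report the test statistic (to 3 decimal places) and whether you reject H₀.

3.000; do not reject

Ratio total = 4. Expected counts: 136×1/4 = 34, 136×2/4 = 68, 136×1/4 = 34.
χ² = (38−34)²/34 + (58−68)²/68 + (40−34)²/34
   = 0.4706 + 1.4706 + 1.0588
Sum = 3.000
df = 2. Since 3.000 < 9.210, we do not reject H₀.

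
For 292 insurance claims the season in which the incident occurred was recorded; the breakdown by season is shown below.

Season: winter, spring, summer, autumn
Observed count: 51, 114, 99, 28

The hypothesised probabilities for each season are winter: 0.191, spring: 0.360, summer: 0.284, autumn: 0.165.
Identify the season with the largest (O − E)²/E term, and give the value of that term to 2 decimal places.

Expected counts E_i = n·p_i: 292×0.191 = 55.772, 292×0.360 = 105.12, 292×0.284 = 82.928, 292×0.165 = 48.18.
cat         O        E   (O−E)²/E
winter     51   55.772      0.408
spring    114   105.12      0.750
summer     99   82.928      3.115
autumn     28    48.18      8.452
The largest term is for autumn: 8.45.

autumn, 8.45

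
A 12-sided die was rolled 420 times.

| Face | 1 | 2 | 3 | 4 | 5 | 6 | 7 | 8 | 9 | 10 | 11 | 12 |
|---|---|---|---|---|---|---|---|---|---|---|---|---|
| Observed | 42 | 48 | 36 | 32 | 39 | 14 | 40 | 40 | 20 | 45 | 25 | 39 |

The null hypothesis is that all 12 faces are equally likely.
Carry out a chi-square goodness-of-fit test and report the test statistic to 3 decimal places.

33.600

Expected count for each of the 12 categories: 420/12 = 35.
cat         O        E   (O−E)²/E
1          42       35     1.4000
2          48       35     4.8286
3          36       35     0.0286
4          32       35     0.2571
5          39       35     0.4571
6          14       35    12.6000
7          40       35     0.7143
8          40       35     0.7143
9          20       35     6.4286
10         45       35     2.8571
11         25       35     2.8571
12         39       35     0.4571
Sum = 33.600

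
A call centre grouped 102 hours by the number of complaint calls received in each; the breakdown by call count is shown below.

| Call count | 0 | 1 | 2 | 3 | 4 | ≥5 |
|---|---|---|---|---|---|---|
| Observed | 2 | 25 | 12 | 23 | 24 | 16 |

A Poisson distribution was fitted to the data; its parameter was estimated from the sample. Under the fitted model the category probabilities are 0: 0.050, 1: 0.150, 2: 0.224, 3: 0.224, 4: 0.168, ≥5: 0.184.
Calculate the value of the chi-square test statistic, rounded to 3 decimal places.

Expected counts E_i = n·p_i: 102×0.050 = 5.1, 102×0.150 = 15.3, 102×0.224 = 22.848, 102×0.224 = 22.848, 102×0.168 = 17.136, 102×0.184 = 18.768.
cat         O        E   (O−E)²/E
0           2      5.1     1.8843
1          25     15.3     6.1497
2          12   22.848     5.1505
3          23   22.848     0.0010
4          24   17.136     2.7494
≥5         16   18.768     0.4082
Sum = 16.343

16.343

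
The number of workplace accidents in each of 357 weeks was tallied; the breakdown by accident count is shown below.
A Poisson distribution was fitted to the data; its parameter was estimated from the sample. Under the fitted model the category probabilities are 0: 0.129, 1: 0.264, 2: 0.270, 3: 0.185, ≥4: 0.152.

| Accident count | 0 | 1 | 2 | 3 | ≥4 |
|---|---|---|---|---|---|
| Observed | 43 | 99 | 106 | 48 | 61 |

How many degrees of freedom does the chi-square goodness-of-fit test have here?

3

There are k = 5 categories and 1 parameter estimated from the data, so df = 5 − 1 − 1 = 3.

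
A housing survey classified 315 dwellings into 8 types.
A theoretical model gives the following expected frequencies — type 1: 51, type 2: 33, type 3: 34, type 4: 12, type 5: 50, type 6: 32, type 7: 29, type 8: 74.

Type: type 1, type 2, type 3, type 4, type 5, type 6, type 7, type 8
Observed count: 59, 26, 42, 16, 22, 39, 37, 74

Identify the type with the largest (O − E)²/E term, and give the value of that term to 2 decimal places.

type 5, 15.68

χ² = (59−51)²/51 + (26−33)²/33 + (42−34)²/34 + (16−12)²/12 + (22−50)²/50 + (39−32)²/32 + (37−29)²/29 + (74−74)²/74
   = 1.255 + 1.485 + 1.882 + 1.333 + 15.680 + 1.531 + 2.207 + 0.000
The largest term is for type 5: 15.68.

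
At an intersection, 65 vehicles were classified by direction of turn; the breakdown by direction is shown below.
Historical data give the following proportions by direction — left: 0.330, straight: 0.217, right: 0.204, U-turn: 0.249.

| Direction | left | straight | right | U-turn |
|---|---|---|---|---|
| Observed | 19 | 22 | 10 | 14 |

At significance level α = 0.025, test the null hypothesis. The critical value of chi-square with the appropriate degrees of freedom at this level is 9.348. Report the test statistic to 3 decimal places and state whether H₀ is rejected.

5.795; do not reject

Expected counts E_i = n·p_i: 65×0.330 = 21.45, 65×0.217 = 14.105, 65×0.204 = 13.26, 65×0.249 = 16.185.
left: (19 − 21.45)²/21.45 = 6.0025/21.45 = 0.2798
straight: (22 − 14.105)²/14.105 = 62.331025/14.105 = 4.4191
right: (10 − 13.26)²/13.26 = 10.6276/13.26 = 0.8015
U-turn: (14 − 16.185)²/16.185 = 4.774225/16.185 = 0.2950
Sum = 5.795
df = 3. Since 5.795 < 9.348, we do not reject H₀.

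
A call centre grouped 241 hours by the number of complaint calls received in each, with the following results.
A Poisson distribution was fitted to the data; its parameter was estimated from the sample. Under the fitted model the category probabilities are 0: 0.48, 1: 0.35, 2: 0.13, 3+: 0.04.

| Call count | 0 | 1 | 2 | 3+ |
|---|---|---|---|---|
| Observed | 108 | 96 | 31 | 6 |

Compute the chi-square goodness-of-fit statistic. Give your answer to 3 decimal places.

3.497

Expected counts E_i = n·p_i: 241×0.48 = 115.68, 241×0.35 = 84.35, 241×0.13 = 31.33, 241×0.04 = 9.64.
cat         O        E   (O−E)²/E
0         108   115.68     0.5099
1          96    84.35     1.6090
2          31    31.33     0.0035
3+          6     9.64     1.3744
Sum = 3.497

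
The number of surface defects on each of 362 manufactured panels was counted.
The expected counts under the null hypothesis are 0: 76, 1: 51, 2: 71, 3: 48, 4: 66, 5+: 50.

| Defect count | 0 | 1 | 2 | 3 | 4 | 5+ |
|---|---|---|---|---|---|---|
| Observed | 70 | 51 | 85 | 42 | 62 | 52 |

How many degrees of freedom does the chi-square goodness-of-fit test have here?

There are k = 6 categories and no parameters were estimated from the data, so df = 6 − 1 = 5.

5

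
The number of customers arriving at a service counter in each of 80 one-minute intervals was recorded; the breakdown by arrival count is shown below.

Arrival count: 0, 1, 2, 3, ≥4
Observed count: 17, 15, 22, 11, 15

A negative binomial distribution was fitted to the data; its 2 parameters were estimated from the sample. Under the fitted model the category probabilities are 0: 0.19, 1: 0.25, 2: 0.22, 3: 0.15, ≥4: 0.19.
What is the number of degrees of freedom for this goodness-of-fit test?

There are k = 5 categories and 2 parameters estimated from the data, so df = 5 − 1 − 2 = 2.

2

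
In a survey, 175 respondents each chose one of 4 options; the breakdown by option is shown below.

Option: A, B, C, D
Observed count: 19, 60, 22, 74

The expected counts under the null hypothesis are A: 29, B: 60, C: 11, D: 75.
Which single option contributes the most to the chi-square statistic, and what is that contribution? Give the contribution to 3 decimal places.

cat         O        E   (O−E)²/E
A          19       29     3.4483
B          60       60     0.0000
C          22       11    11.0000
D          74       75     0.0133
The largest term is for C: 11.000.

C, 11.000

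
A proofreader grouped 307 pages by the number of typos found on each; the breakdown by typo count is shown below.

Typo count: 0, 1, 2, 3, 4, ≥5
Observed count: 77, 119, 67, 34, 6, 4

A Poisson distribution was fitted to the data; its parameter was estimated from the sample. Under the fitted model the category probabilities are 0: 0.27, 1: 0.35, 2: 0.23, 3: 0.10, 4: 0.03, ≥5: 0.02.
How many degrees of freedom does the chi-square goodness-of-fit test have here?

4

There are k = 6 categories and 1 parameter estimated from the data, so df = 6 − 1 − 1 = 4.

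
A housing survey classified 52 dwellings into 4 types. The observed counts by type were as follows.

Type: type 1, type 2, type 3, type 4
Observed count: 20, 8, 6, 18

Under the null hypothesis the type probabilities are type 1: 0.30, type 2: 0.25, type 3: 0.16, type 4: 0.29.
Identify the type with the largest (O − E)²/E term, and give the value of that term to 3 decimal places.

Expected counts E_i = n·p_i: 52×0.30 = 15.6, 52×0.25 = 13, 52×0.16 = 8.32, 52×0.29 = 15.08.
χ² = (20−15.6)²/15.6 + (8−13)²/13 + (6−8.32)²/8.32 + (18−15.08)²/15.08
   = 1.2410 + 1.9231 + 0.6469 + 0.5654
The largest term is for type 2: 1.923.

type 2, 1.923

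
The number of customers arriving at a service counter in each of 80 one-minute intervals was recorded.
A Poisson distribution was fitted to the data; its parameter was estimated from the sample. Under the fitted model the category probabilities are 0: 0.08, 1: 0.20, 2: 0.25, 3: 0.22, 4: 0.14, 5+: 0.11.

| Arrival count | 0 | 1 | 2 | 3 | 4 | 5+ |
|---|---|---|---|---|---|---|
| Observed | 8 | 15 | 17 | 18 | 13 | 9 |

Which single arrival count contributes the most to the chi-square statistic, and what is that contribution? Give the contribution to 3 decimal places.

2, 0.450

Expected counts E_i = n·p_i: 80×0.08 = 6.4, 80×0.20 = 16, 80×0.25 = 20, 80×0.22 = 17.6, 80×0.14 = 11.2, 80×0.11 = 8.8.
χ² = (8−6.4)²/6.4 + (15−16)²/16 + (17−20)²/20 + (18−17.6)²/17.6 + (13−11.2)²/11.2 + (9−8.8)²/8.8
   = 0.4000 + 0.0625 + 0.4500 + 0.0091 + 0.2893 + 0.0045
The largest term is for 2: 0.450.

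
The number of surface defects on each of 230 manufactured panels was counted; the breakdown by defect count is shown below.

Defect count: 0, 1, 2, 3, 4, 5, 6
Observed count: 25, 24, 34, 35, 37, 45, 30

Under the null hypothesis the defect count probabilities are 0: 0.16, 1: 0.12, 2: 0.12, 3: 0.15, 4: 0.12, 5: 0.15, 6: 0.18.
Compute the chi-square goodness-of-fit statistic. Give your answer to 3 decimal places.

15.281

Expected counts E_i = n·p_i: 230×0.16 = 36.8, 230×0.12 = 27.6, 230×0.12 = 27.6, 230×0.15 = 34.5, 230×0.12 = 27.6, 230×0.15 = 34.5, 230×0.18 = 41.4.
cat         O        E   (O−E)²/E
0          25     36.8     3.7837
1          24     27.6     0.4696
2          34     27.6     1.4841
3          35     34.5     0.0072
4          37     27.6     3.2014
5          45     34.5     3.1957
6          30     41.4     3.1391
Sum = 15.281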